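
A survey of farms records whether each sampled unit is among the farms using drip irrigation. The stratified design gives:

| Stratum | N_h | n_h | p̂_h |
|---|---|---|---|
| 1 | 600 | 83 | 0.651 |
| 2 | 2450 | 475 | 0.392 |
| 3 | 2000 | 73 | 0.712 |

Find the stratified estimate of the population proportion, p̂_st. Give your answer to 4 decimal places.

N = 5050; stratum weights W_h = N_h/N.
p̂_st = Σ W_h p̂_h = (600·0.651 + 2450·0.392 + 2000·0.712)/5050 = 0.54950

p̂_st ≈ 0.5495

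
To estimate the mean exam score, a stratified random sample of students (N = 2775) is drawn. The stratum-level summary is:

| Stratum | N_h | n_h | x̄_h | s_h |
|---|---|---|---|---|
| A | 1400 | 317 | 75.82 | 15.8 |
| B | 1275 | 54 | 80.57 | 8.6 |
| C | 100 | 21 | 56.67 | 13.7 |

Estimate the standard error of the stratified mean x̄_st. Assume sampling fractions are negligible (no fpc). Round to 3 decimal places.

SE(x̄_st) ≈ 0.708

V̂(x̄_st) = Σ W_h² s_h²/n_h, with W_h = N_h/N and N = 2775:
  stratum A: (1400/2775)²·15.8²/317 = 0.20044
  stratum B: (1275/2775)²·8.6²/54 = 0.289133
  stratum C: (100/2775)²·13.7²/21 = 0.0116064
V̂(x̄_st) = 0.50118
SE(x̄_st) = √0.50118 = 0.70794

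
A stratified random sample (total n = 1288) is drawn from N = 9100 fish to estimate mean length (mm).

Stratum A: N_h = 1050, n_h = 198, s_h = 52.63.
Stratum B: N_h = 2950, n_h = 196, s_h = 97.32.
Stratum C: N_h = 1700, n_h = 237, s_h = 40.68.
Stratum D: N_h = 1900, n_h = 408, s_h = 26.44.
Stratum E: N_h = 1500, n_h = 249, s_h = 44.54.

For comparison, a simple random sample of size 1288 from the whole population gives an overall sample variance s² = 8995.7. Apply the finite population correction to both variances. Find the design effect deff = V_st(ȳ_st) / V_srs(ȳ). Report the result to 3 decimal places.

deff ≈ 0.891

V̂(ȳ_st) = Σ W_h² (1 − n_h/N_h) s_h²/n_h, with W_h = N_h/N and N = 9100:
  stratum A: (1050/9100)²·(1 − 198/1050)·52.63²/198 = 0.151129
  stratum B: (2950/9100)²·(1 − 196/2950)·97.32²/196 = 4.7408
  stratum C: (1700/9100)²·(1 − 237/1700)·40.68²/237 = 0.209712
  stratum D: (1900/9100)²·(1 − 408/1900)·26.44²/408 = 0.0586546
  stratum E: (1500/9100)²·(1 − 249/1500)·44.54²/249 = 0.180537
V_st = 5.34083
V_srs = (1 − 1288/9100)·8995.7/1288 = 5.9957
deff = V_st / V_srs = 5.34083/5.9957 = 0.8908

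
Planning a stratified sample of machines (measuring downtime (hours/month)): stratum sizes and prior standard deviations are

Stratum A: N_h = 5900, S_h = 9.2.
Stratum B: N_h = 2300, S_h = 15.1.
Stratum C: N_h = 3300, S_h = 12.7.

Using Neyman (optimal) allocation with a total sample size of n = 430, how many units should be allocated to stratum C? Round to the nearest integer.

Neyman allocation: n_h = n · N_h S_h / Σ N_i S_i, with n = 430.
  stratum A: N_h·S_h = 5900·9.2 = 54280.00
  stratum B: N_h·S_h = 2300·15.1 = 34730.00
  stratum C: N_h·S_h = 3300·12.7 = 41910.00
Σ N_h S_h = 130920.00
n for stratum C = 430·41910.00/130920.00 = 137.651 → 138

138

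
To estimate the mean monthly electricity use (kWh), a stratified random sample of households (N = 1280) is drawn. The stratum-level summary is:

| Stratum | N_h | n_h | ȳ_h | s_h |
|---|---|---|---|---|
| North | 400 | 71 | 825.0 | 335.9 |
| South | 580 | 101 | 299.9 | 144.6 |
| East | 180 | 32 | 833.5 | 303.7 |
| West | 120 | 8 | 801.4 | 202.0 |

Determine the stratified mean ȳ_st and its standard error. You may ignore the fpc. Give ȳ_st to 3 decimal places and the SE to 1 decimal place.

ȳ_st = Σ W_h ȳ_h = (400·825.0 + 580·299.9 + 180·833.5 + 120·801.4)/1280 = 586.04688
V̂(ȳ_st) = Σ W_h² s_h²/n_h, with W_h = N_h/N and N = 1280:
  stratum North: (400/1280)²·335.9²/71 = 155.189
  stratum South: (580/1280)²·144.6²/101 = 42.5061
  stratum East: (180/1280)²·303.7²/32 = 56.9987
  stratum West: (120/1280)²·202.0²/8 = 44.8286
V̂(ȳ_st) = 299.523
SE(ȳ_st) = √299.523 = 17.3067

ȳ_st ≈ 586.047, SE ≈ 17.3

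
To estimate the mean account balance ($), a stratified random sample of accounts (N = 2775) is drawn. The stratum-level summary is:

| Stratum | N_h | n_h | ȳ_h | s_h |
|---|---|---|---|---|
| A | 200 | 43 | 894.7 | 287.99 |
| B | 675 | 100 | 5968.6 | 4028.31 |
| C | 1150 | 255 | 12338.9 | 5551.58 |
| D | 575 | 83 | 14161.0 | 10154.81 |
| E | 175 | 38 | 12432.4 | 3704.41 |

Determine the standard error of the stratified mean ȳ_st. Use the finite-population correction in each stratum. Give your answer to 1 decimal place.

V̂(ȳ_st) = Σ W_h² (1 − n_h/N_h) s_h²/n_h, with W_h = N_h/N and N = 2775:
  stratum A: (200/2775)²·(1 − 43/200)·287.99²/43 = 7.86484
  stratum B: (675/2775)²·(1 − 100/675)·4028.31²/100 = 8178.83
  stratum C: (1150/2775)²·(1 − 255/1150)·5551.58²/255 = 16154.3
  stratum D: (575/2775)²·(1 − 83/575)·10154.81²/83 = 45642.8
  stratum E: (175/2775)²·(1 − 38/175)·3704.41²/38 = 1124.31
V̂(ȳ_st) = 71108.1
SE(ȳ_st) = √71108.1 = 266.661

SE(ȳ_st) ≈ 266.7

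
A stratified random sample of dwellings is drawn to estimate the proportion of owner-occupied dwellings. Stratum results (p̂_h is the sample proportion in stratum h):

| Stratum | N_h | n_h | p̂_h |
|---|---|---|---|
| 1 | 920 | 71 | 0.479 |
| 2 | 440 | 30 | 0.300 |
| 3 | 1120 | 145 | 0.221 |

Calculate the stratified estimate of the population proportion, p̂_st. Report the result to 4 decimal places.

p̂_st ≈ 0.3307

N = 2480; stratum weights W_h = N_h/N.
p̂_st = Σ W_h p̂_h = (920·0.479 + 440·0.300 + 1120·0.221)/2480 = 0.33073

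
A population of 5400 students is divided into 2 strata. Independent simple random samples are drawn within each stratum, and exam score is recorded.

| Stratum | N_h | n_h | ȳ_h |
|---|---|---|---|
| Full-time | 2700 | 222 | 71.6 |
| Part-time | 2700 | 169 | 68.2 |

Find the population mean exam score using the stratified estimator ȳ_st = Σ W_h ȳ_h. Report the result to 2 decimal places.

ȳ_st ≈ 69.90

N = Σ N_h = 5400. Stratum weights W_h = N_h/N.
ȳ_st = (2700·71.6 + 2700·68.2) / 5400 = 69.9000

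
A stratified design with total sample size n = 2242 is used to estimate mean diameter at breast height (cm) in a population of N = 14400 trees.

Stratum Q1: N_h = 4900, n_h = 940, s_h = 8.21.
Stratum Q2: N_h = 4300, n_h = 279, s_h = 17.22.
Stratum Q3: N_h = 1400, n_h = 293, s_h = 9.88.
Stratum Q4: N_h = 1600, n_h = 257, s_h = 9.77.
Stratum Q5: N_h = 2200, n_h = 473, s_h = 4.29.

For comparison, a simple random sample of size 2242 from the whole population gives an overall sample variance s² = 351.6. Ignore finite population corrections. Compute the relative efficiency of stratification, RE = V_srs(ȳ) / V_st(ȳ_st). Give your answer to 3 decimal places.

RE ≈ 1.404

V̂(ȳ_st) = Σ W_h² s_h²/n_h, with W_h = N_h/N and N = 14400:
  stratum Q1: (4900/14400)²·8.21²/940 = 0.00830282
  stratum Q2: (4300/14400)²·17.22²/279 = 0.0947707
  stratum Q3: (1400/14400)²·9.88²/293 = 0.00314903
  stratum Q4: (1600/14400)²·9.77²/257 = 0.00458533
  stratum Q5: (2200/14400)²·4.29²/473 = 0.000908184
V_st = 0.111716
V_srs = s²/n = 351.6/2242 = 0.156824
Relative efficiency = V_srs / V_st = 0.156824/0.111716 = 1.4038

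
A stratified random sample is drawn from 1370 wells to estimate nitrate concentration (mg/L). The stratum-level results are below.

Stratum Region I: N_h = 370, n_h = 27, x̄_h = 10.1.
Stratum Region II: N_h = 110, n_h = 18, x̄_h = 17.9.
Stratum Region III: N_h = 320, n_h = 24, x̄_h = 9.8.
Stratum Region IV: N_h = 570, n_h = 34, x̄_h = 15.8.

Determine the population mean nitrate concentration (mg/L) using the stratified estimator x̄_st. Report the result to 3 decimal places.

N = Σ N_h = 1370. Stratum weights W_h = N_h/N.
x̄_st = (370·10.1 + 110·17.9 + 320·9.8 + 570·15.8) / 1370 = 13.02774

x̄_st ≈ 13.028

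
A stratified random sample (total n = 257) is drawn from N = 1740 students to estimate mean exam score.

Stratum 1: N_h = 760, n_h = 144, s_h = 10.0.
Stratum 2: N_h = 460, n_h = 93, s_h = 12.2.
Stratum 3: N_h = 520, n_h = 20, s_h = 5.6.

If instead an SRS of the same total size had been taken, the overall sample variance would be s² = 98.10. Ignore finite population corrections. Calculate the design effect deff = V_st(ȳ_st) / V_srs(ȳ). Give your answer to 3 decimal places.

deff ≈ 1.007

V̂(ȳ_st) = Σ W_h² s_h²/n_h, with W_h = N_h/N and N = 1740:
  stratum 1: (760/1740)²·10.0²/144 = 0.132485
  stratum 2: (460/1740)²·12.2²/93 = 0.111855
  stratum 3: (520/1740)²·5.6²/20 = 0.140041
V_st = 0.38438
V_srs = s²/n = 98.10/257 = 0.381712
deff = V_st / V_srs = 0.38438/0.381712 = 1.0070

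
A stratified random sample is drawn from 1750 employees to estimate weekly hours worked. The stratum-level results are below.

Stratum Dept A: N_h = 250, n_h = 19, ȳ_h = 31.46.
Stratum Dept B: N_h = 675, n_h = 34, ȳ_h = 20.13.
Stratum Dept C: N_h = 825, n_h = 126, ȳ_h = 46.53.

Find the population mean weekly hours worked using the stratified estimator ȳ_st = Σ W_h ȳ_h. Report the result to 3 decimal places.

N = Σ N_h = 1750. Stratum weights W_h = N_h/N.
ȳ_st = (250·31.46 + 675·20.13 + 825·46.53) / 1750 = 34.19429

ȳ_st ≈ 34.194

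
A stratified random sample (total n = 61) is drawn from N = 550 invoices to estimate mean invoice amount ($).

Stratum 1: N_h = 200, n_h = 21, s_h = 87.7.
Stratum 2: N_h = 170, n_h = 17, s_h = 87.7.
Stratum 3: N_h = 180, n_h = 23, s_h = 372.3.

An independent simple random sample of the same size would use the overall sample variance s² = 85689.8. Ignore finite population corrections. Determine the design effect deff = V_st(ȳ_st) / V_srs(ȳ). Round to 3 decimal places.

deff ≈ 0.525

V̂(ȳ_st) = Σ W_h² s_h²/n_h, with W_h = N_h/N and N = 550:
  stratum 1: (200/550)²·87.7²/21 = 48.43
  stratum 2: (170/550)²·87.7²/17 = 43.2238
  stratum 3: (180/550)²·372.3²/23 = 645.473
V_st = 737.126
V_srs = s²/n = 85689.8/61 = 1404.75
deff = V_st / V_srs = 737.126/1404.75 = 0.5247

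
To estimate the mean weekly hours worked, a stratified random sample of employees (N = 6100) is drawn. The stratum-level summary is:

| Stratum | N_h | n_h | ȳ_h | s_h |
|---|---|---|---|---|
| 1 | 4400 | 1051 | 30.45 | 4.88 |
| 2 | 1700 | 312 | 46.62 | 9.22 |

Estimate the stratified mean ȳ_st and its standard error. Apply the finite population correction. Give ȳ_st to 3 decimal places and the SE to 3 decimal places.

ȳ_st = Σ W_h ȳ_h = (4400·30.45 + 1700·46.62)/6100 = 34.95639
V̂(ȳ_st) = Σ W_h² (1 − n_h/N_h) s_h²/n_h, with W_h = N_h/N and N = 6100:
  stratum 1: (4400/6100)²·(1 − 1051/4400)·4.88²/1051 = 0.00897315
  stratum 2: (1700/6100)²·(1 − 312/1700)·9.22²/312 = 0.0172777
V̂(ȳ_st) = 0.0262509
SE(ȳ_st) = √0.0262509 = 0.162021

ȳ_st ≈ 34.956, SE ≈ 0.162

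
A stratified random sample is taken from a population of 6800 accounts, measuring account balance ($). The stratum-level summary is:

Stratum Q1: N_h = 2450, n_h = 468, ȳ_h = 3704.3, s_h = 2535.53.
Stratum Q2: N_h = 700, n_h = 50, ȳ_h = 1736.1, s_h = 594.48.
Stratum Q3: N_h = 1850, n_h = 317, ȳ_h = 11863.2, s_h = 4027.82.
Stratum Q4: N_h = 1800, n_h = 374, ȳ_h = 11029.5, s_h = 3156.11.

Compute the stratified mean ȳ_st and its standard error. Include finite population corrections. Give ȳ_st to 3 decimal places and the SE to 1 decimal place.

ȳ_st ≈ 7660.415, SE ≈ 78.3

ȳ_st = Σ W_h ȳ_h = (2450·3704.3 + 700·1736.1 + 1850·11863.2 + 1800·11029.5)/6800 = 7660.41544
V̂(ȳ_st) = Σ W_h² (1 − n_h/N_h) s_h²/n_h, with W_h = N_h/N and N = 6800:
  stratum Q1: (2450/6800)²·(1 − 468/2450)·2535.53²/468 = 1442.59
  stratum Q2: (700/6800)²·(1 − 50/700)·594.48²/50 = 69.5501
  stratum Q3: (1850/6800)²·(1 − 317/1850)·4027.82²/317 = 3138.9
  stratum Q4: (1800/6800)²·(1 − 374/1800)·3156.11²/374 = 1478.45
V̂(ȳ_st) = 6129.49
SE(ȳ_st) = √6129.49 = 78.2911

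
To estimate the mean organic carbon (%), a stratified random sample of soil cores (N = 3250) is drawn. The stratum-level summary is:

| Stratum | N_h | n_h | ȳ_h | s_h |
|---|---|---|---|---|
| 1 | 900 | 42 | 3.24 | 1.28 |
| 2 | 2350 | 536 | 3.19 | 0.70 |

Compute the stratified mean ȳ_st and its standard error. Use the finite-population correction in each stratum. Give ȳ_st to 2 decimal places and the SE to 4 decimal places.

ȳ_st = Σ W_h ȳ_h = (900·3.24 + 2350·3.19)/3250 = 3.20385
V̂(ȳ_st) = Σ W_h² (1 − n_h/N_h) s_h²/n_h, with W_h = N_h/N and N = 3250:
  stratum 1: (900/3250)²·(1 − 42/900)·1.28²/42 = 0.0028519
  stratum 2: (2350/3250)²·(1 − 536/2350)·0.70²/536 = 0.000368952
V̂(ȳ_st) = 0.00322085
SE(ȳ_st) = √0.00322085 = 0.0567525

ȳ_st ≈ 3.20, SE ≈ 0.0568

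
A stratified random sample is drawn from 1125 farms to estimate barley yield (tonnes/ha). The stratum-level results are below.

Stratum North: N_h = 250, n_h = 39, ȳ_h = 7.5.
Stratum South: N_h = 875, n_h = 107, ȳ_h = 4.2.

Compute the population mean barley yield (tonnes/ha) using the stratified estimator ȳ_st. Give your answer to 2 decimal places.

N = Σ N_h = 1125. Stratum weights W_h = N_h/N.
ȳ_st = (250·7.5 + 875·4.2) / 1125 = 4.9333

ȳ_st ≈ 4.93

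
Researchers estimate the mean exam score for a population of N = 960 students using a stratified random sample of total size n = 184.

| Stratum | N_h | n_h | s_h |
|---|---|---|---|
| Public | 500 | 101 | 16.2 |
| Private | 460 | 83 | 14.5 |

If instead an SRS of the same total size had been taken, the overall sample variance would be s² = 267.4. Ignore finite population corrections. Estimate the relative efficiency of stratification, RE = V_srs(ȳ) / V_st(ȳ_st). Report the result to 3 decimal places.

V̂(ȳ_st) = Σ W_h² s_h²/n_h, with W_h = N_h/N and N = 960:
  stratum Public: (500/960)²·16.2²/101 = 0.704865
  stratum Private: (460/960)²·14.5²/83 = 0.581609
V_st = 1.28647
V_srs = s²/n = 267.4/184 = 1.45326
Relative efficiency = V_srs / V_st = 1.45326/1.28647 = 1.1296

RE ≈ 1.130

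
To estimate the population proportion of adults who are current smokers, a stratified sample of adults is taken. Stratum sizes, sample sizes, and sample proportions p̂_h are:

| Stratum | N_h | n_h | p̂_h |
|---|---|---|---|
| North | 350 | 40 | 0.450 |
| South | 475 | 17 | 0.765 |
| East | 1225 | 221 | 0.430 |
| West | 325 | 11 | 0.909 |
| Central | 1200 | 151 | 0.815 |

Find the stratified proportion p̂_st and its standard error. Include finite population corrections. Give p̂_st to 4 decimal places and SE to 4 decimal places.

N = 3575; stratum weights W_h = N_h/N.
p̂_st = Σ W_h p̂_h = (350·0.450 + 475·0.765 + 1225·0.430 + 325·0.909 + 1200·0.815)/3575 = 0.64924
V̂(p̂_st) = Σ W_h² (1 − n_h/N_h) p̂_h(1−p̂_h)/(n_h−1):
  stratum North: (350/3575)²·(1 − 40/350)·0.450·0.550/39 = 5.38751e-05
  stratum South: (475/3575)²·(1 − 17/475)·0.765·0.235/16 = 0.000191257
  stratum East: (1225/3575)²·(1 − 221/1225)·0.430·0.570/220 = 0.000107211
  stratum West: (325/3575)²·(1 − 11/325)·0.909·0.091/10 = 6.6049e-05
  stratum Central: (1200/3575)²·(1 − 151/1200)·0.815·0.185/150 = 9.90017e-05
V̂(p̂_st) = 0.000517393; SE = √V̂ = 0.0227463

p̂_st ≈ 0.6492, SE ≈ 0.0227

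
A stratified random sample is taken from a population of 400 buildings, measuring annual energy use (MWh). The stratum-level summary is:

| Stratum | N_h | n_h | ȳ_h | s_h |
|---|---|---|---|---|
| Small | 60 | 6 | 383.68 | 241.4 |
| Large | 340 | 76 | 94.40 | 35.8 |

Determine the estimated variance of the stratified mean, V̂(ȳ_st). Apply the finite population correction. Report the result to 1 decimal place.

V̂(ȳ_st) ≈ 206.1

V̂(ȳ_st) = Σ W_h² (1 − n_h/N_h) s_h²/n_h, with W_h = N_h/N and N = 400:
  stratum Small: (60/400)²·(1 − 6/60)·241.4²/6 = 196.675
  stratum Large: (340/400)²·(1 − 76/340)·35.8²/76 = 9.46053
V̂(ȳ_st) = 206.135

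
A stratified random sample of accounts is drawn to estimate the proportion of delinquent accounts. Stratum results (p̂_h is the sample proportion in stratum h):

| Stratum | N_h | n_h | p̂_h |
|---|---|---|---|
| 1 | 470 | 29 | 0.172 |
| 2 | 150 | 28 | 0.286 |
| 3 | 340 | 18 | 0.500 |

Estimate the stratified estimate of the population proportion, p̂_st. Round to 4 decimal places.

N = 960; stratum weights W_h = N_h/N.
p̂_st = Σ W_h p̂_h = (470·0.172 + 150·0.286 + 340·0.500)/960 = 0.30598

p̂_st ≈ 0.3060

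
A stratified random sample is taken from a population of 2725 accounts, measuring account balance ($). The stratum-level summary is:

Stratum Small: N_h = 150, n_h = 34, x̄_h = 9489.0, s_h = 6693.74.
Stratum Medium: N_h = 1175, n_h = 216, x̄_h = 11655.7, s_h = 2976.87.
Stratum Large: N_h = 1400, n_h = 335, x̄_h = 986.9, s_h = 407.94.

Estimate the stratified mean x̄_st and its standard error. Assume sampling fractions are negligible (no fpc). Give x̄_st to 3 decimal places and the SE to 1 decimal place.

x̄_st ≈ 6055.214, SE ≈ 108.4

x̄_st = Σ W_h x̄_h = (150·9489.0 + 1175·11655.7 + 1400·986.9)/2725 = 6055.21376
V̂(x̄_st) = Σ W_h² s_h²/n_h, with W_h = N_h/N and N = 2725:
  stratum Small: (150/2725)²·6693.74²/34 = 3993.08
  stratum Medium: (1175/2725)²·2976.87²/216 = 7627.97
  stratum Large: (1400/2725)²·407.94²/335 = 131.121
V̂(x̄_st) = 11752.2
SE(x̄_st) = √11752.2 = 108.407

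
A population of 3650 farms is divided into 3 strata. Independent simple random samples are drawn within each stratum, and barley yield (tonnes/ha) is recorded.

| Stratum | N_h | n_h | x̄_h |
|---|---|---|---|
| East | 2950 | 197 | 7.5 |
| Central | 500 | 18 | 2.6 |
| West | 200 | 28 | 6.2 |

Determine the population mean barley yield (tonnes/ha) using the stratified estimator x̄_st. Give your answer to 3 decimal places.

x̄_st ≈ 6.758

N = Σ N_h = 3650. Stratum weights W_h = N_h/N.
x̄_st = (2950·7.5 + 500·2.6 + 200·6.2) / 3650 = 6.75753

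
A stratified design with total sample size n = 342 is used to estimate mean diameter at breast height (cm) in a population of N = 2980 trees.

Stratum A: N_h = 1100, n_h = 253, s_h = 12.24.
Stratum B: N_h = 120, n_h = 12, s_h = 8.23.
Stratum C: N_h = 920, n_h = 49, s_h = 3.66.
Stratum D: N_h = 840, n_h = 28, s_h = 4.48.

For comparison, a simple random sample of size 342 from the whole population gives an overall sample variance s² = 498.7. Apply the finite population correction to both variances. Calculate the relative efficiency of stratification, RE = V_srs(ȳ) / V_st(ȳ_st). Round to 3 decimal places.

RE ≈ 8.600

V̂(ȳ_st) = Σ W_h² (1 − n_h/N_h) s_h²/n_h, with W_h = N_h/N and N = 2980:
  stratum A: (1100/2980)²·(1 − 253/1100)·12.24²/253 = 0.0621278
  stratum B: (120/2980)²·(1 − 12/120)·8.23²/12 = 0.00823741
  stratum C: (920/2980)²·(1 − 49/920)·3.66²/49 = 0.0246683
  stratum D: (840/2980)²·(1 − 28/840)·4.48²/28 = 0.0550555
V_st = 0.150089
V_srs = (1 − 342/2980)·498.7/342 = 1.29084
Relative efficiency = V_srs / V_st = 1.29084/0.150089 = 8.6005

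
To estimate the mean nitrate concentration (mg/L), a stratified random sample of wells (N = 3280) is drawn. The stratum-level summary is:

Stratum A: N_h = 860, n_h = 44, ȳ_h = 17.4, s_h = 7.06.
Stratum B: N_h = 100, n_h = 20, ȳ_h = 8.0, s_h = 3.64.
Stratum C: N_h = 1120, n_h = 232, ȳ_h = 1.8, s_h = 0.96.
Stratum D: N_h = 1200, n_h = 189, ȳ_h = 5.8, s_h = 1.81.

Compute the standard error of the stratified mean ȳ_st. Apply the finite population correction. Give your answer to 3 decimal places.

SE(ȳ_st) ≈ 0.277

V̂(ȳ_st) = Σ W_h² (1 − n_h/N_h) s_h²/n_h, with W_h = N_h/N and N = 3280:
  stratum A: (860/3280)²·(1 − 44/860)·7.06²/44 = 0.073892
  stratum B: (100/3280)²·(1 − 20/100)·3.64²/20 = 0.000492623
  stratum C: (1120/3280)²·(1 − 232/1120)·0.96²/232 = 0.00036723
  stratum D: (1200/3280)²·(1 − 189/1200)·1.81²/189 = 0.0019547
V̂(ȳ_st) = 0.0767066
SE(ȳ_st) = √0.0767066 = 0.27696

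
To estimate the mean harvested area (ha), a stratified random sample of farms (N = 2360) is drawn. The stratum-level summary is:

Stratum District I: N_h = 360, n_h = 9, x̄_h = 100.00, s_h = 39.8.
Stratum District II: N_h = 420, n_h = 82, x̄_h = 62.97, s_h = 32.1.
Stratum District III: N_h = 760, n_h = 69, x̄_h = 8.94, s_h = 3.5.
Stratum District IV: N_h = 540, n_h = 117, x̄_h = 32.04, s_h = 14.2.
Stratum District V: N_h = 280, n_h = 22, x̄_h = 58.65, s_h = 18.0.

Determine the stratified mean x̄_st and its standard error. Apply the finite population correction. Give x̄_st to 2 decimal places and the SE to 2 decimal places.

x̄_st ≈ 43.63, SE ≈ 2.14

x̄_st = Σ W_h x̄_h = (360·100.00 + 420·62.97 + 760·8.94 + 540·32.04 + 280·58.65)/2360 = 43.62941
V̂(x̄_st) = Σ W_h² (1 − n_h/N_h) s_h²/n_h, with W_h = N_h/N and N = 2360:
  stratum District I: (360/2360)²·(1 − 9/360)·39.8²/9 = 3.99309
  stratum District II: (420/2360)²·(1 − 82/420)·32.1²/82 = 0.320286
  stratum District III: (760/2360)²·(1 − 69/760)·3.5²/69 = 0.01674
  stratum District IV: (540/2360)²·(1 − 117/540)·14.2²/117 = 0.0706807
  stratum District V: (280/2360)²·(1 − 22/280)·18.0²/22 = 0.191019
V̂(x̄_st) = 4.59182
SE(x̄_st) = √4.59182 = 2.14285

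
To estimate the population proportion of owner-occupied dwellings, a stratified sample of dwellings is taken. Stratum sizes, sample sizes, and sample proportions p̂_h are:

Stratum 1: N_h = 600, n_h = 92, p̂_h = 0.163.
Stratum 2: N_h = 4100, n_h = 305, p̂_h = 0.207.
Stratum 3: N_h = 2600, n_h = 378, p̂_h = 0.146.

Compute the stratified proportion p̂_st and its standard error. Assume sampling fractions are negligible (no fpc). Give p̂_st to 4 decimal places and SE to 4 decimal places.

N = 7300; stratum weights W_h = N_h/N.
p̂_st = Σ W_h p̂_h = (600·0.163 + 4100·0.207 + 2600·0.146)/7300 = 0.18166
V̂(p̂_st) = Σ W_h² p̂_h(1−p̂_h)/(n_h−1):
  stratum 1: (600/7300)²·0.163·0.837/91 = 1.01281e-05
  stratum 2: (4100/7300)²·0.207·0.793/304 = 0.00017033
  stratum 3: (2600/7300)²·0.146·0.854/377 = 4.19537e-05
V̂(p̂_st) = 0.000222412; SE = √V̂ = 0.0149135

p̂_st ≈ 0.1817, SE ≈ 0.0149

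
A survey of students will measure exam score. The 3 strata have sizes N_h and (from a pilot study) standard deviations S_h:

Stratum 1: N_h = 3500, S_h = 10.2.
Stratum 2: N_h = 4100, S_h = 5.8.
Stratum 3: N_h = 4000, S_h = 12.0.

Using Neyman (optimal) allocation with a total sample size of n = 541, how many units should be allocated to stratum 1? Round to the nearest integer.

Neyman allocation: n_h = n · N_h S_h / Σ N_i S_i, with n = 541.
  stratum 1: N_h·S_h = 3500·10.2 = 35700.00
  stratum 2: N_h·S_h = 4100·5.8 = 23780.00
  stratum 3: N_h·S_h = 4000·12.0 = 48000.00
Σ N_h S_h = 107480.00
n for stratum 1 = 541·35700.00/107480.00 = 179.696 → 180

180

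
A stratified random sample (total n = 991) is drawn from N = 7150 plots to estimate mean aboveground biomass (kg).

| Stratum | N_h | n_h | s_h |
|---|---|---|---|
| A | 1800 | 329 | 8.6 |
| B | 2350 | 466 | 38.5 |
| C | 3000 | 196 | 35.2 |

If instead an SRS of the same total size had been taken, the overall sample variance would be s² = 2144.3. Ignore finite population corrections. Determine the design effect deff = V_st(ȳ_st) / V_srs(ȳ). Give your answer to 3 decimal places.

V̂(ȳ_st) = Σ W_h² s_h²/n_h, with W_h = N_h/N and N = 7150:
  stratum A: (1800/7150)²·8.6²/329 = 0.0142473
  stratum B: (2350/7150)²·38.5²/466 = 0.343605
  stratum C: (3000/7150)²·35.2²/196 = 1.11291
V_st = 1.47076
V_srs = s²/n = 2144.3/991 = 2.16377
deff = V_st / V_srs = 1.47076/2.16377 = 0.6797

deff ≈ 0.680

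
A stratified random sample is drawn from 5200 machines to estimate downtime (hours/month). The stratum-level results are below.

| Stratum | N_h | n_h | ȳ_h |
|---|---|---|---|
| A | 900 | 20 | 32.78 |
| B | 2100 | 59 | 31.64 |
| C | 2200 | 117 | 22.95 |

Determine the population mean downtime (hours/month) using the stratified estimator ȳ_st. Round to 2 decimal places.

N = Σ N_h = 5200. Stratum weights W_h = N_h/N.
ȳ_st = (900·32.78 + 2100·31.64 + 2200·22.95) / 5200 = 28.1608

ȳ_st ≈ 28.16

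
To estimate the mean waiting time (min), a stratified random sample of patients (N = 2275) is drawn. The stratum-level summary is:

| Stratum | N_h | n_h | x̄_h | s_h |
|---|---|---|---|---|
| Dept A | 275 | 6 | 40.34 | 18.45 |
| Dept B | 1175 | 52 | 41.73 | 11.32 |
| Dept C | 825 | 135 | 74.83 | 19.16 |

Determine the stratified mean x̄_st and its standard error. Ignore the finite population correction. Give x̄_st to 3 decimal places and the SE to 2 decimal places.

x̄_st ≈ 53.565, SE ≈ 1.36

x̄_st = Σ W_h x̄_h = (275·40.34 + 1175·41.73 + 825·74.83)/2275 = 53.56527
V̂(x̄_st) = Σ W_h² s_h²/n_h, with W_h = N_h/N and N = 2275:
  stratum Dept A: (275/2275)²·18.45²/6 = 0.82898
  stratum Dept B: (1175/2275)²·11.32²/52 = 0.657359
  stratum Dept C: (825/2275)²·19.16²/135 = 0.357604
V̂(x̄_st) = 1.84394
SE(x̄_st) = √1.84394 = 1.35792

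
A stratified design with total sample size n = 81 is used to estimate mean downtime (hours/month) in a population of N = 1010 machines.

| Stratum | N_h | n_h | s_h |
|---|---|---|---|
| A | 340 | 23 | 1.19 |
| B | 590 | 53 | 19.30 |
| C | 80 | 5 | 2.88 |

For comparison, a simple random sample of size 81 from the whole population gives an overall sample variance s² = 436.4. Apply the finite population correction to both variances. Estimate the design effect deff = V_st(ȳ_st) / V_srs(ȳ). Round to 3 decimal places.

V̂(ȳ_st) = Σ W_h² (1 − n_h/N_h) s_h²/n_h, with W_h = N_h/N and N = 1010:
  stratum A: (340/1010)²·(1 − 23/340)·1.19²/23 = 0.00650521
  stratum B: (590/1010)²·(1 − 53/590)·19.30²/53 = 2.18284
  stratum C: (80/1010)²·(1 − 5/80)·2.88²/5 = 0.00975716
V_st = 2.1991
V_srs = (1 − 81/1010)·436.4/81 = 4.95558
deff = V_st / V_srs = 2.1991/4.95558 = 0.4438

deff ≈ 0.444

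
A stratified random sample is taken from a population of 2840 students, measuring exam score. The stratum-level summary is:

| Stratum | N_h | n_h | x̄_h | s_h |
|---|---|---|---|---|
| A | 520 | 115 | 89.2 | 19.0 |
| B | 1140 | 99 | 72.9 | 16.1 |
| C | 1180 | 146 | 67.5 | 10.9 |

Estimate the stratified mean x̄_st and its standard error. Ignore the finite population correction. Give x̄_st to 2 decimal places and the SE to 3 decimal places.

x̄_st ≈ 73.64, SE ≈ 0.817

x̄_st = Σ W_h x̄_h = (520·89.2 + 1140·72.9 + 1180·67.5)/2840 = 73.64085
V̂(x̄_st) = Σ W_h² s_h²/n_h, with W_h = N_h/N and N = 2840:
  stratum A: (520/2840)²·19.0²/115 = 0.10524
  stratum B: (1140/2840)²·16.1²/99 = 0.421881
  stratum C: (1180/2840)²·10.9²/146 = 0.140484
V̂(x̄_st) = 0.667604
SE(x̄_st) = √0.667604 = 0.817071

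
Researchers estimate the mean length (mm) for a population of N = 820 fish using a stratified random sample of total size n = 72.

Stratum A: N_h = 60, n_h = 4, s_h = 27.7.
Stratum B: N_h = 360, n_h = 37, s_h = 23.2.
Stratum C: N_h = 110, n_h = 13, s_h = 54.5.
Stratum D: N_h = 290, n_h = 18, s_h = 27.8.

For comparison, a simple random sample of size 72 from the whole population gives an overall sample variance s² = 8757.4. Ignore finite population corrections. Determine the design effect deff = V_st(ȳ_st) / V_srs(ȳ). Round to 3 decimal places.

V̂(ȳ_st) = Σ W_h² s_h²/n_h, with W_h = N_h/N and N = 820:
  stratum A: (60/820)²·27.7²/4 = 1.02701
  stratum B: (360/820)²·23.2²/37 = 2.80383
  stratum C: (110/820)²·54.5²/13 = 4.11157
  stratum D: (290/820)²·27.8²/18 = 5.37014
V_st = 13.3125
V_srs = s²/n = 8757.4/72 = 121.631
deff = V_st / V_srs = 13.3125/121.631 = 0.1095

deff ≈ 0.109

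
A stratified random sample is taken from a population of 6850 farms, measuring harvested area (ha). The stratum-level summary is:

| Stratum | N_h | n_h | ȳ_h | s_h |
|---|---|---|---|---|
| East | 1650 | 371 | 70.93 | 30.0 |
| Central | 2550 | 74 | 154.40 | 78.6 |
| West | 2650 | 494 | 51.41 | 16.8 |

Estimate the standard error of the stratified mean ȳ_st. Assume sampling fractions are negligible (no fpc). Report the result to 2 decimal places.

V̂(ȳ_st) = Σ W_h² s_h²/n_h, with W_h = N_h/N and N = 6850:
  stratum East: (1650/6850)²·30.0²/371 = 0.140752
  stratum Central: (2550/6850)²·78.6²/74 = 11.5694
  stratum West: (2650/6850)²·16.8²/494 = 0.0855071
V̂(ȳ_st) = 11.7957
SE(ȳ_st) = √11.7957 = 3.43449

SE(ȳ_st) ≈ 3.43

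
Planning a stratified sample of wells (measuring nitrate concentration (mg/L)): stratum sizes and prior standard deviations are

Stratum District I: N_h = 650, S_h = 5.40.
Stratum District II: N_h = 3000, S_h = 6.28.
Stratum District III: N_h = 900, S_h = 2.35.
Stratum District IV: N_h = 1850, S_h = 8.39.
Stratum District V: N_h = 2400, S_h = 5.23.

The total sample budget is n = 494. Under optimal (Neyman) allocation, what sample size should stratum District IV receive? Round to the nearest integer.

146

Neyman allocation: n_h = n · N_h S_h / Σ N_i S_i, with n = 494.
  stratum District I: N_h·S_h = 650·5.40 = 3510.00
  stratum District II: N_h·S_h = 3000·6.28 = 18840.00
  stratum District III: N_h·S_h = 900·2.35 = 2115.00
  stratum District IV: N_h·S_h = 1850·8.39 = 15521.50
  stratum District V: N_h·S_h = 2400·5.23 = 12552.00
Σ N_h S_h = 52538.50
n for stratum District IV = 494·15521.50/52538.50 = 145.943 → 146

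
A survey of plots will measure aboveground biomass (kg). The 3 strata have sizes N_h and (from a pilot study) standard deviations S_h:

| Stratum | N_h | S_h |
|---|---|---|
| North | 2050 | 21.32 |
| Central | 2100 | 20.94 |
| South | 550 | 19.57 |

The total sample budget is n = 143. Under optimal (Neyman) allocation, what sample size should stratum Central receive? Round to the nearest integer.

64

Neyman allocation: n_h = n · N_h S_h / Σ N_i S_i, with n = 143.
  stratum North: N_h·S_h = 2050·21.32 = 43706.00
  stratum Central: N_h·S_h = 2100·20.94 = 43974.00
  stratum South: N_h·S_h = 550·19.57 = 10763.50
Σ N_h S_h = 98443.50
n for stratum Central = 143·43974.00/98443.50 = 63.877 → 64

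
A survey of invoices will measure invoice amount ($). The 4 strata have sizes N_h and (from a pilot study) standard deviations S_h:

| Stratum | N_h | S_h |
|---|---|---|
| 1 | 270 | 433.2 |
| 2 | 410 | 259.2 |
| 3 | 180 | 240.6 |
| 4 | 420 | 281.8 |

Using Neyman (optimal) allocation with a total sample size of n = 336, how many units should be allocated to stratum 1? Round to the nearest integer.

Neyman allocation: n_h = n · N_h S_h / Σ N_i S_i, with n = 336.
  stratum 1: N_h·S_h = 270·433.2 = 116964.00
  stratum 2: N_h·S_h = 410·259.2 = 106272.00
  stratum 3: N_h·S_h = 180·240.6 = 43308.00
  stratum 4: N_h·S_h = 420·281.8 = 118356.00
Σ N_h S_h = 384900.00
n for stratum 1 = 336·116964.00/384900.00 = 102.104 → 102

102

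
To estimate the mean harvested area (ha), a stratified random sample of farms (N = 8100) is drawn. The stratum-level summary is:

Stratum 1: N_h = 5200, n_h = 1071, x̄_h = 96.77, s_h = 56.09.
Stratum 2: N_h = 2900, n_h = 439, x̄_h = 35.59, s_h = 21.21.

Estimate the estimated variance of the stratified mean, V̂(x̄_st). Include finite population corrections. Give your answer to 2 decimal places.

V̂(x̄_st) ≈ 1.07

V̂(x̄_st) = Σ W_h² (1 − n_h/N_h) s_h²/n_h, with W_h = N_h/N and N = 8100:
  stratum 1: (5200/8100)²·(1 − 1071/5200)·56.09²/1071 = 0.961301
  stratum 2: (2900/8100)²·(1 − 439/2900)·21.21²/439 = 0.11147
V̂(x̄_st) = 1.07277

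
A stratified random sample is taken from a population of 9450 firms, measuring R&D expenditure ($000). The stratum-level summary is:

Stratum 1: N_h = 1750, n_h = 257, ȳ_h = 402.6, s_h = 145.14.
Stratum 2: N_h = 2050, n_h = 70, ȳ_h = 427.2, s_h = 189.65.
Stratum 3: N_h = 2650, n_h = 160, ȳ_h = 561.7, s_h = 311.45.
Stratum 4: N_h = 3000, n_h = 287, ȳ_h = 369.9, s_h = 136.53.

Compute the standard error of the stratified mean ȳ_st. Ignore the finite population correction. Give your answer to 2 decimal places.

SE(ȳ_st) ≈ 9.01

V̂(ȳ_st) = Σ W_h² s_h²/n_h, with W_h = N_h/N and N = 9450:
  stratum 1: (1750/9450)²·145.14²/257 = 2.81095
  stratum 2: (2050/9450)²·189.65²/70 = 24.1797
  stratum 3: (2650/9450)²·311.45²/160 = 47.6744
  stratum 4: (3000/9450)²·136.53²/287 = 6.54566
V̂(ȳ_st) = 81.2107
SE(ȳ_st) = √81.2107 = 9.0117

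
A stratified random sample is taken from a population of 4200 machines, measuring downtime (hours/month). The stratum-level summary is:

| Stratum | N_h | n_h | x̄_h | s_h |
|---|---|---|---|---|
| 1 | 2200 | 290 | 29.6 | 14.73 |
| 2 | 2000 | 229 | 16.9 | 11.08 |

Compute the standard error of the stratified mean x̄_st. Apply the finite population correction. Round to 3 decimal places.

SE(x̄_st) ≈ 0.535

V̂(x̄_st) = Σ W_h² (1 − n_h/N_h) s_h²/n_h, with W_h = N_h/N and N = 4200:
  stratum 1: (2200/4200)²·(1 − 290/2200)·14.73²/290 = 0.178223
  stratum 2: (2000/4200)²·(1 − 229/2000)·11.08²/229 = 0.107645
V̂(x̄_st) = 0.285869
SE(x̄_st) = √0.285869 = 0.534667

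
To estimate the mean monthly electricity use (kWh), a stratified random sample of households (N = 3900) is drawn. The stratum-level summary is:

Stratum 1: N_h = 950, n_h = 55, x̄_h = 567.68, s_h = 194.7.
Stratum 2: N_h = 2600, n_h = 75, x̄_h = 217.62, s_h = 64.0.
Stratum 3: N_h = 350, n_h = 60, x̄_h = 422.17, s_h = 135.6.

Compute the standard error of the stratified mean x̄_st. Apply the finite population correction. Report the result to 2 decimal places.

SE(x̄_st) ≈ 8.01

V̂(x̄_st) = Σ W_h² (1 − n_h/N_h) s_h²/n_h, with W_h = N_h/N and N = 3900:
  stratum 1: (950/3900)²·(1 − 55/950)·194.7²/55 = 38.5289
  stratum 2: (2600/3900)²·(1 − 75/2600)·64.0²/75 = 23.5724
  stratum 3: (350/3900)²·(1 − 60/350)·135.6²/60 = 2.04505
V̂(x̄_st) = 64.1464
SE(x̄_st) = √64.1464 = 8.00914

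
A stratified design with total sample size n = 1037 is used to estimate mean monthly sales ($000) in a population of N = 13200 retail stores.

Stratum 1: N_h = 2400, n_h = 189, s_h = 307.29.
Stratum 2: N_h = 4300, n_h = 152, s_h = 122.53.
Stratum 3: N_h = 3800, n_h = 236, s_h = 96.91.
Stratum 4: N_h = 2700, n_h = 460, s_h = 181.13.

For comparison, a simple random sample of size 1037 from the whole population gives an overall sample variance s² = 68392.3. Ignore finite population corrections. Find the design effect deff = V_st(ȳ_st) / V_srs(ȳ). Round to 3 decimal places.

V̂(ȳ_st) = Σ W_h² s_h²/n_h, with W_h = N_h/N and N = 13200:
  stratum 1: (2400/13200)²·307.29²/189 = 16.5162
  stratum 2: (4300/13200)²·122.53²/152 = 10.4817
  stratum 3: (3800/13200)²·96.91²/236 = 3.29795
  stratum 4: (2700/13200)²·181.13²/460 = 2.98403
V_st = 33.2798
V_srs = s²/n = 68392.3/1037 = 65.9521
deff = V_st / V_srs = 33.2798/65.9521 = 0.5046

deff ≈ 0.505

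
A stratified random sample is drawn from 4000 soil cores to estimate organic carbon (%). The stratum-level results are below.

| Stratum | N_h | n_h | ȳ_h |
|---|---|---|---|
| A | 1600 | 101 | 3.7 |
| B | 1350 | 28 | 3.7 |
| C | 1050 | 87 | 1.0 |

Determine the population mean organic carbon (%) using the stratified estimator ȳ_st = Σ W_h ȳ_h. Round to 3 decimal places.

ȳ_st ≈ 2.991

N = Σ N_h = 4000. Stratum weights W_h = N_h/N.
ȳ_st = (1600·3.7 + 1350·3.7 + 1050·1.0) / 4000 = 2.99125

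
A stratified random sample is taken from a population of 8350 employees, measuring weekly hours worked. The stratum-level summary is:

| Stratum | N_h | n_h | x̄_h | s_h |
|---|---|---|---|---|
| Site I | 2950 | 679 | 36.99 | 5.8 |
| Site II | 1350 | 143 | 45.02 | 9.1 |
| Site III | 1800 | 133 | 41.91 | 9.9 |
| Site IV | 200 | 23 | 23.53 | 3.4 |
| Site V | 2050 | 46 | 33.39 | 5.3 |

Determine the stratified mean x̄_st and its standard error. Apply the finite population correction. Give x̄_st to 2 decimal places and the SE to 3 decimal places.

x̄_st = Σ W_h x̄_h = (2950·36.99 + 1350·45.02 + 1800·41.91 + 200·23.53 + 2050·33.39)/8350 = 38.14263
V̂(x̄_st) = Σ W_h² (1 − n_h/N_h) s_h²/n_h, with W_h = N_h/N and N = 8350:
  stratum Site I: (2950/8350)²·(1 − 679/2950)·5.8²/679 = 0.0047605
  stratum Site II: (1350/8350)²·(1 − 143/1350)·9.1²/143 = 0.0135336
  stratum Site III: (1800/8350)²·(1 − 133/1800)·9.9²/133 = 0.0317142
  stratum Site IV: (200/8350)²·(1 − 23/200)·3.4²/23 = 0.000255188
  stratum Site V: (2050/8350)²·(1 − 46/2050)·5.3²/46 = 0.0359809
V̂(x̄_st) = 0.0862445
SE(x̄_st) = √0.0862445 = 0.293674

x̄_st ≈ 38.14, SE ≈ 0.294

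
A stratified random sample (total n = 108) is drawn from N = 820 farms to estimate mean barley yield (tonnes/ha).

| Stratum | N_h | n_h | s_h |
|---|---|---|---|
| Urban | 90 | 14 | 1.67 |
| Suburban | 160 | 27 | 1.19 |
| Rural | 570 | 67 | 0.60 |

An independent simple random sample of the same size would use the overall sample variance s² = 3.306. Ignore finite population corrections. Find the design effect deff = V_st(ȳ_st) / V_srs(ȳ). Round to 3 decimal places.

V̂(ȳ_st) = Σ W_h² s_h²/n_h, with W_h = N_h/N and N = 820:
  stratum Urban: (90/820)²·1.67²/14 = 0.00239973
  stratum Suburban: (160/820)²·1.19²/27 = 0.00199684
  stratum Rural: (570/820)²·0.60²/67 = 0.00259627
V_st = 0.00699283
V_srs = s²/n = 3.306/108 = 0.0306111
deff = V_st / V_srs = 0.00699283/0.0306111 = 0.2284

deff ≈ 0.228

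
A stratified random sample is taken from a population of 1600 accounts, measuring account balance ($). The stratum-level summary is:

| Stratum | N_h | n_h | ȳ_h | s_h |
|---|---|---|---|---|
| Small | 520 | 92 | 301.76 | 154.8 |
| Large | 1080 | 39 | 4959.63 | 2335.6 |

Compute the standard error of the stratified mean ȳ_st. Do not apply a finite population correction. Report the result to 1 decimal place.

V̂(ȳ_st) = Σ W_h² s_h²/n_h, with W_h = N_h/N and N = 1600:
  stratum Small: (520/1600)²·154.8²/92 = 27.5119
  stratum Large: (1080/1600)²·2335.6²/39 = 63729.4
V̂(ȳ_st) = 63756.9
SE(ȳ_st) = √63756.9 = 252.501

SE(ȳ_st) ≈ 252.5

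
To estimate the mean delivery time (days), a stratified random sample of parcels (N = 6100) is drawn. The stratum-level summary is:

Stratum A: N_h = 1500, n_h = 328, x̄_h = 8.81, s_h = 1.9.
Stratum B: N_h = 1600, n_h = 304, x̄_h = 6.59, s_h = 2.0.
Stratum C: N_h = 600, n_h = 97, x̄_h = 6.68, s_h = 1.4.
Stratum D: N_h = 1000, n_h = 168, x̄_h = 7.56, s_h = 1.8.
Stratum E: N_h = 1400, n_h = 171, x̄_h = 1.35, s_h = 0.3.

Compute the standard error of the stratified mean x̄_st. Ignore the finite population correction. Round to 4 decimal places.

SE(x̄_st) ≈ 0.0481

V̂(x̄_st) = Σ W_h² s_h²/n_h, with W_h = N_h/N and N = 6100:
  stratum A: (1500/6100)²·1.9²/328 = 0.000665512
  stratum B: (1600/6100)²·2.0²/304 = 0.000905246
  stratum C: (600/6100)²·1.4²/97 = 0.000195491
  stratum D: (1000/6100)²·1.8²/168 = 0.000518294
  stratum E: (1400/6100)²·0.3²/171 = 2.77232e-05
V̂(x̄_st) = 0.00231227
SE(x̄_st) = √0.00231227 = 0.048086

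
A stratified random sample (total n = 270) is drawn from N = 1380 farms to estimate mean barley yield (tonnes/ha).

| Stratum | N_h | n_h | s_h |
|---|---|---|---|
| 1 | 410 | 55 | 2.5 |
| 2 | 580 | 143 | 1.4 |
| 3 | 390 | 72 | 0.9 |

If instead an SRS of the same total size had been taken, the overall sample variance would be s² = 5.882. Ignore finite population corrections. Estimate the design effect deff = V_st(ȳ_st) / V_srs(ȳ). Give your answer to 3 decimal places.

V̂(ȳ_st) = Σ W_h² s_h²/n_h, with W_h = N_h/N and N = 1380:
  stratum 1: (410/1380)²·2.5²/55 = 0.0100306
  stratum 2: (580/1380)²·1.4²/143 = 0.00242113
  stratum 3: (390/1380)²·0.9²/72 = 0.000898511
V_st = 0.0133502
V_srs = s²/n = 5.882/270 = 0.0217852
deff = V_st / V_srs = 0.0133502/0.0217852 = 0.6128

deff ≈ 0.613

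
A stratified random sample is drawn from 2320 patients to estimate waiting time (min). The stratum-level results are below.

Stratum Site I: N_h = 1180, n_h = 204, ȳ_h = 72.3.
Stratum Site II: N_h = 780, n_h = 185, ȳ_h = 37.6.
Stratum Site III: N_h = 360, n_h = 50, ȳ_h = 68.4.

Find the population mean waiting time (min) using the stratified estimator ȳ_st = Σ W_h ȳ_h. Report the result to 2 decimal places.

N = Σ N_h = 2320. Stratum weights W_h = N_h/N.
ȳ_st = (1180·72.3 + 780·37.6 + 360·68.4) / 2320 = 60.0284

ȳ_st ≈ 60.03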